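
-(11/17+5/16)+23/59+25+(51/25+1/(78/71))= 27.38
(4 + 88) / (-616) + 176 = 27081 / 154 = 175.85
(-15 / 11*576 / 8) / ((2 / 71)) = -38340 / 11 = -3485.45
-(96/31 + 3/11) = -1149/341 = -3.37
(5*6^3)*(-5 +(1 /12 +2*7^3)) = 735570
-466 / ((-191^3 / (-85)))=-0.01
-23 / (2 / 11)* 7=-1771 / 2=-885.50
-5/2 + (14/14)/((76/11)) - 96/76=-275/76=-3.62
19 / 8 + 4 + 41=379 / 8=47.38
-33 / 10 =-3.30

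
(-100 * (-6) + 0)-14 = 586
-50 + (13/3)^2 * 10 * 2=2930/9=325.56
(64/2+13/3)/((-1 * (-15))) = 2.42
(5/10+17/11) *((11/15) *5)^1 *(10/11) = 75/11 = 6.82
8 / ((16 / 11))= 11 / 2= 5.50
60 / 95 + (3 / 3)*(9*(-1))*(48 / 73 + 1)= -19815 / 1387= -14.29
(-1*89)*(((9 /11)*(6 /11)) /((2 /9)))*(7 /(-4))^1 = 151389 /484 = 312.79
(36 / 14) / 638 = 9 / 2233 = 0.00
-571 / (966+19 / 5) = -2855 / 4849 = -0.59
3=3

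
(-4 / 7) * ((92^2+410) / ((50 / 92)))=-9330.38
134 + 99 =233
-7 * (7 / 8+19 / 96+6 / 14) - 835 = -81169 / 96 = -845.51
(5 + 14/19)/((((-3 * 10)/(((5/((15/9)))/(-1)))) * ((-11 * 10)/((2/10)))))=-109/104500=-0.00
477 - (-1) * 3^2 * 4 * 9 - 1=800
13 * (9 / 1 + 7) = 208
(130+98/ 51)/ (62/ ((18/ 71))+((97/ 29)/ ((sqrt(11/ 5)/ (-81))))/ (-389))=31094613859372932/ 57642829835239571 -8050523158476*sqrt(55)/ 57642829835239571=0.54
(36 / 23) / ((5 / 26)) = 936 / 115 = 8.14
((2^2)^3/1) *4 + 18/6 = 259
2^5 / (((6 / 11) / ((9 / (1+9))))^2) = 2178 / 25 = 87.12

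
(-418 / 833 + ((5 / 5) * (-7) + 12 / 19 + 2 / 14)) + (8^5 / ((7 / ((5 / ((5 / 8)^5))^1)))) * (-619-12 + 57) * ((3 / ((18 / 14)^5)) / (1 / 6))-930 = -46841746999406337904 / 64900591875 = -721746068.04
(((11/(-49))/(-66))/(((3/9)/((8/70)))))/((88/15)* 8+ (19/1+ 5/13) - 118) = -39/1728377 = -0.00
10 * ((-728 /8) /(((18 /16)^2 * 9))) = -79.89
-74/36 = -37/18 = -2.06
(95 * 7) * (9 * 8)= 47880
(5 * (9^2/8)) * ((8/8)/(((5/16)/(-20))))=-3240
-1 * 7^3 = -343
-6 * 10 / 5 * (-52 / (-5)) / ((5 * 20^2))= -39 / 625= -0.06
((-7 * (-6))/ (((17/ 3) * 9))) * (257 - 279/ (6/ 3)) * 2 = 3290/ 17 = 193.53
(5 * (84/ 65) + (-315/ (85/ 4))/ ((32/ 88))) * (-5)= 37905/ 221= 171.52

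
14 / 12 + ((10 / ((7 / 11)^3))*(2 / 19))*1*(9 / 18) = 125479 / 39102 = 3.21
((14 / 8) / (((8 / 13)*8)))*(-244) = -5551 / 64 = -86.73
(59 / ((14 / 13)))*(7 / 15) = 25.57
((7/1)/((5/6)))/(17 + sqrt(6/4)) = 1428/2875 - 42 * sqrt(6)/2875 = 0.46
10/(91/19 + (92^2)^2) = 38/272229343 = 0.00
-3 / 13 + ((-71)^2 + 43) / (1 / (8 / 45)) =528601 / 585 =903.59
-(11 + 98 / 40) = -269 / 20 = -13.45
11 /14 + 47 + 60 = 1509 /14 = 107.79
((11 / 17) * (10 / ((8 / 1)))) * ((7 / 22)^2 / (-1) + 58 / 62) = 62585 / 92752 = 0.67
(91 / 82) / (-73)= -0.02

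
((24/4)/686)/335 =3/114905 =0.00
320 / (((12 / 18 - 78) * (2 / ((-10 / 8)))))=75 / 29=2.59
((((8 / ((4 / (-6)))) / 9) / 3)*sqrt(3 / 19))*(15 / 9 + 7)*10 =-1040*sqrt(57) / 513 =-15.31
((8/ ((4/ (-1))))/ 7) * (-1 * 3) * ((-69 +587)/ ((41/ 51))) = 22644/ 41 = 552.29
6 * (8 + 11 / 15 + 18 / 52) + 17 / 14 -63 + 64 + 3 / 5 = 10427 / 182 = 57.29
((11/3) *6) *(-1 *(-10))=220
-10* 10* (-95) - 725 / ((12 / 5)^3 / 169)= 1100375 / 1728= 636.79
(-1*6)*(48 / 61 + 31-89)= 20940 / 61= 343.28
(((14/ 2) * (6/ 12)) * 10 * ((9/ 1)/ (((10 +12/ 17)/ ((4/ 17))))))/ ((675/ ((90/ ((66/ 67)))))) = 134/ 143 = 0.94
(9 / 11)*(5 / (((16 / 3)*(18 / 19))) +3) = 1149 / 352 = 3.26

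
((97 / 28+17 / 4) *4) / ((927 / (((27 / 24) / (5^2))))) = 27 / 18025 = 0.00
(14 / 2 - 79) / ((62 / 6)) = -216 / 31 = -6.97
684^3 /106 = 3018995.32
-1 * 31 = -31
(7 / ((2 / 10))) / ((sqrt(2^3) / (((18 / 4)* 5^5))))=984375* sqrt(2) / 8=174014.56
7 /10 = 0.70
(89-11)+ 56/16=163/2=81.50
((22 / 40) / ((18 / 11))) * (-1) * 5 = -121 / 72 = -1.68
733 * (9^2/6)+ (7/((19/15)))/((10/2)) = 376071/38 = 9896.61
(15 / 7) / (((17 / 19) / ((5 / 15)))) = 95 / 119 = 0.80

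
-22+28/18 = -184/9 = -20.44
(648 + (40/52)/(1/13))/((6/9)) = 987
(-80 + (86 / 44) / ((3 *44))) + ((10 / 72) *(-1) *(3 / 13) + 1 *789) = 8921839 / 12584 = 708.98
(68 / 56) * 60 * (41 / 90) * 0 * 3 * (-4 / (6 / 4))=0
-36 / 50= -0.72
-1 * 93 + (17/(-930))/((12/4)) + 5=-88.01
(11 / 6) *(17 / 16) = 187 / 96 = 1.95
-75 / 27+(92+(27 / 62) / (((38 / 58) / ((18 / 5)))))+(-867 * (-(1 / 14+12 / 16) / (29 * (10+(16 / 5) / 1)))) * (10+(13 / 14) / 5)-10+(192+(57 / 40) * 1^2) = 1948799678317 / 6628794480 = 293.99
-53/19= -2.79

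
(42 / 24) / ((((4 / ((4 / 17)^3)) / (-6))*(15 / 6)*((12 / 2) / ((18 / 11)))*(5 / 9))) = -9072 / 1351075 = -0.01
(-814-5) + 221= -598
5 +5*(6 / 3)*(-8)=-75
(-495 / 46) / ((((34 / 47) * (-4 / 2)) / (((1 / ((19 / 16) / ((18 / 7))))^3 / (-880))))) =-78941952 / 919881067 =-0.09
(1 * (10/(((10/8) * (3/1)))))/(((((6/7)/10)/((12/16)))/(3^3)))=630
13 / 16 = 0.81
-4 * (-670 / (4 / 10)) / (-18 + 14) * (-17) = 28475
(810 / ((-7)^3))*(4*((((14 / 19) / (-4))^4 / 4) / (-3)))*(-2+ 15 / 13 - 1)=-2835 / 1694173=-0.00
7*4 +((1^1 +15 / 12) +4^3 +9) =413 / 4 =103.25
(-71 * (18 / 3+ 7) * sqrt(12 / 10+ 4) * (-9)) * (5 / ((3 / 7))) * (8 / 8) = 19383 * sqrt(130) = 221000.20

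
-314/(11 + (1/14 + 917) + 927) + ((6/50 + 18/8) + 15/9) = 3348009/865700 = 3.87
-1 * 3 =-3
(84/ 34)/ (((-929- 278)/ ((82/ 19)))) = -3444/ 389861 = -0.01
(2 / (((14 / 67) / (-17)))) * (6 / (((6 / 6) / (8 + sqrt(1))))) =-61506 / 7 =-8786.57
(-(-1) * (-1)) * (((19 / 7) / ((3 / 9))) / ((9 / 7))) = -19 / 3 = -6.33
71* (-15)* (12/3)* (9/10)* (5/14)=-9585/7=-1369.29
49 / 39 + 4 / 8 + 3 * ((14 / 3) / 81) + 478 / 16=267919 / 8424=31.80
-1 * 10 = -10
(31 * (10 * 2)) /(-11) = -620 /11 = -56.36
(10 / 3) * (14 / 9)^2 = 1960 / 243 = 8.07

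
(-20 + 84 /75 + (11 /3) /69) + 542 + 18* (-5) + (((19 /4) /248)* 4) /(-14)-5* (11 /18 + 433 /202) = 419.39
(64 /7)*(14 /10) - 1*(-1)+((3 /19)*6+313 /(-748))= 14.33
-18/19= -0.95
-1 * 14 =-14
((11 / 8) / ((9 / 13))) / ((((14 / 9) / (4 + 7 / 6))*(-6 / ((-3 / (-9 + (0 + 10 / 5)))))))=-4433 / 9408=-0.47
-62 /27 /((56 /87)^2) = -26071 /4704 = -5.54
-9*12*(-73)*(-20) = -157680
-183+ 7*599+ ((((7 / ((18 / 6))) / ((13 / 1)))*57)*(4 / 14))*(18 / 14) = 4013.76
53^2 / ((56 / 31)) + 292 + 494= 131095 / 56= 2340.98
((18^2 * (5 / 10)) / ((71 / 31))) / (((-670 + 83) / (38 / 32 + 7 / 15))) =-332289 / 1667080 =-0.20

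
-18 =-18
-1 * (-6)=6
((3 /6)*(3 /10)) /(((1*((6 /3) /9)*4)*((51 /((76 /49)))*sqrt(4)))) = 171 /66640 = 0.00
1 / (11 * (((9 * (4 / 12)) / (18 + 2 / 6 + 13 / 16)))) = 919 / 1584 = 0.58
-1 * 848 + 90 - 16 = -774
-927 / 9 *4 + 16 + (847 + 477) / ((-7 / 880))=-1167892 / 7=-166841.71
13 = 13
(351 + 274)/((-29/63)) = -39375/29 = -1357.76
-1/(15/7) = -7/15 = -0.47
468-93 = 375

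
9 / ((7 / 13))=117 / 7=16.71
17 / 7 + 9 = 80 / 7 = 11.43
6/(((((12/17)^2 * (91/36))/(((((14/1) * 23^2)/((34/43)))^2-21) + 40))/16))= 608493118368/91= 6686737564.48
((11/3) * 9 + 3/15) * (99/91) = 16434/455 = 36.12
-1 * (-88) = 88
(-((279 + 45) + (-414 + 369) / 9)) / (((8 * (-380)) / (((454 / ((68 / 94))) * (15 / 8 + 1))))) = 78278453 / 413440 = 189.33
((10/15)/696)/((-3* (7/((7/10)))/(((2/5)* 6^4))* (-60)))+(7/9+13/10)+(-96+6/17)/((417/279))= -9546568241/154185750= -61.92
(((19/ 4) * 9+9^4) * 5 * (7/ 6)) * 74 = 11402475/ 4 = 2850618.75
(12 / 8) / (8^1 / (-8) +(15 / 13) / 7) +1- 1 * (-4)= 487 / 152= 3.20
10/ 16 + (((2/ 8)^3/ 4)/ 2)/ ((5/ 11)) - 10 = -23989/ 2560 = -9.37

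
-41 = -41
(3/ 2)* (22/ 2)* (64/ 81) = 352/ 27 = 13.04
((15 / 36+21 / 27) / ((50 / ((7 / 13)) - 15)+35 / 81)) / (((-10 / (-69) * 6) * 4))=0.00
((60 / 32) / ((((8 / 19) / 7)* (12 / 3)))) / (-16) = -0.49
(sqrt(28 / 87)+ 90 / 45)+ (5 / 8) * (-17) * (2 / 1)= -77 / 4+ 2 * sqrt(609) / 87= -18.68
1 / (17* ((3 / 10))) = 10 / 51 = 0.20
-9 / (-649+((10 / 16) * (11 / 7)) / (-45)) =4536 / 327107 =0.01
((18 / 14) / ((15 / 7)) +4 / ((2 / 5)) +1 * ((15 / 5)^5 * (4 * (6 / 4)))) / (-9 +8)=-7343 / 5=-1468.60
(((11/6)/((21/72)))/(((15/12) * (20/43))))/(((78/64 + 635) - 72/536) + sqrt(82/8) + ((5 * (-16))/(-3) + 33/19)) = 18776191343074176/1153988375698834375 - 14128316319744 * sqrt(41)/1153988375698834375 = 0.02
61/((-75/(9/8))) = -0.92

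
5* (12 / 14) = 30 / 7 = 4.29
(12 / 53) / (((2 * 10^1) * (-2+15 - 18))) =-3 / 1325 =-0.00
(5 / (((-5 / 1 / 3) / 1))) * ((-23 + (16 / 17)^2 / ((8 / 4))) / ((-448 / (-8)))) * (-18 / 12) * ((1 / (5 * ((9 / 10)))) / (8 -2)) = -2173 / 32368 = -0.07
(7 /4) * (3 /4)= 21 /16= 1.31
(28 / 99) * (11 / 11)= 28 / 99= 0.28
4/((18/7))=14/9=1.56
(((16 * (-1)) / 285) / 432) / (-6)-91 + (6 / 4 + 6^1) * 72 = 449.00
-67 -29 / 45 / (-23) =-69316 / 1035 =-66.97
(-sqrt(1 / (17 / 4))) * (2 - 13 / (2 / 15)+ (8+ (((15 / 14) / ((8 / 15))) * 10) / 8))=38075 * sqrt(17) / 3808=41.23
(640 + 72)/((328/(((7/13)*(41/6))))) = 623/78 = 7.99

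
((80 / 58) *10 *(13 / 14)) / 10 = 260 / 203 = 1.28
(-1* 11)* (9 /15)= -33 /5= -6.60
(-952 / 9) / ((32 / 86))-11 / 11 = -5135 / 18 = -285.28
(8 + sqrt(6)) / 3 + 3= sqrt(6) / 3 + 17 / 3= 6.48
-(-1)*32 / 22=16 / 11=1.45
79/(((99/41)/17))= 55063/99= 556.19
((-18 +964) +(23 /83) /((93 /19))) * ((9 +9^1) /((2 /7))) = 59601.57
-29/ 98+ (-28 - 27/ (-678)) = -156454/ 5537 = -28.26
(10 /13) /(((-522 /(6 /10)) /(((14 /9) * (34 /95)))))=-476 /967005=-0.00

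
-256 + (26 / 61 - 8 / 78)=-608254 / 2379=-255.68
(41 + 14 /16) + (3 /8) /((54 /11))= 6041 /144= 41.95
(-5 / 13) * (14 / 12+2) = -95 / 78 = -1.22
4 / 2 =2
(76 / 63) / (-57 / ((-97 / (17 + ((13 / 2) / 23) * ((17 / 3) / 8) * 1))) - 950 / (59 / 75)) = -8424256 / 8362597887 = -0.00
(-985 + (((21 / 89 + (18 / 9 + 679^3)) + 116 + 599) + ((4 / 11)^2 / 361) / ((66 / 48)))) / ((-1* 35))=-13387029345327832 / 1496729465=-8944187.75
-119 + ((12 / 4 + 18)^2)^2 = 194362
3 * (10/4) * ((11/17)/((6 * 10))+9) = 9191/136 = 67.58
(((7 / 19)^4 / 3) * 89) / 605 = 213689 / 236532615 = 0.00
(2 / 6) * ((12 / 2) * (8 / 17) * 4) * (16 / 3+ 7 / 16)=1108 / 51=21.73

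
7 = 7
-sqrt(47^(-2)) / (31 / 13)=-13 / 1457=-0.01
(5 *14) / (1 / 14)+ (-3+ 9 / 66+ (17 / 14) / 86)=12941381 / 13244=977.15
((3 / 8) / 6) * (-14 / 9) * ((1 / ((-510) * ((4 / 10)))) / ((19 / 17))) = 7 / 16416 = 0.00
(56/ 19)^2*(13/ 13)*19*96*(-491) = -147818496/ 19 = -7779920.84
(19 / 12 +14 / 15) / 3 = 151 / 180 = 0.84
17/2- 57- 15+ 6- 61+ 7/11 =-2593/22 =-117.86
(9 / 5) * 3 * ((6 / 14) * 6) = 486 / 35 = 13.89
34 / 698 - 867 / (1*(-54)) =101167 / 6282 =16.10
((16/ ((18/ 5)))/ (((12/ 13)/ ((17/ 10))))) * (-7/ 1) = -1547/ 27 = -57.30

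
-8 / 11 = -0.73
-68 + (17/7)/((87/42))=-1938/29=-66.83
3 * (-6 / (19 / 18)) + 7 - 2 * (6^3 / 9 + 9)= -1445 / 19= -76.05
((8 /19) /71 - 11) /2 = -14831 /2698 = -5.50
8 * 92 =736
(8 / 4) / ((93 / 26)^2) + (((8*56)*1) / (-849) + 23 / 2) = 54478405 / 4895334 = 11.13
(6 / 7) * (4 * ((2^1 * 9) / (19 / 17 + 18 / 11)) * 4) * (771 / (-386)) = -124568928 / 695765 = -179.04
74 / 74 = 1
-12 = -12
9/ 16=0.56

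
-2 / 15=-0.13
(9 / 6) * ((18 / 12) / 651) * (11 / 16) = 33 / 13888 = 0.00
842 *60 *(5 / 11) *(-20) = -5052000 / 11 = -459272.73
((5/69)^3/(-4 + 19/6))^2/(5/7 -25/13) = -22750/131899977099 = -0.00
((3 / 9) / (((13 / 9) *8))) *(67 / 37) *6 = 603 / 1924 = 0.31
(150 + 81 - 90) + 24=165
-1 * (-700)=700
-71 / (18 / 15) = -355 / 6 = -59.17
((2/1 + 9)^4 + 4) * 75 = 1098375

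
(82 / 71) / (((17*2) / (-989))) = -40549 / 1207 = -33.59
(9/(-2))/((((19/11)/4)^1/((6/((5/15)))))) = -3564/19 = -187.58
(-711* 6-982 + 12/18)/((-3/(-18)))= -31484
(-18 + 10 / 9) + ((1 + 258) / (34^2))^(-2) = 1830712 / 603729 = 3.03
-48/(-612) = 4/51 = 0.08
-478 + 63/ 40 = -19057/ 40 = -476.42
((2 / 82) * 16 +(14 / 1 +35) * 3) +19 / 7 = 43080 / 287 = 150.10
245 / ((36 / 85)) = 20825 / 36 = 578.47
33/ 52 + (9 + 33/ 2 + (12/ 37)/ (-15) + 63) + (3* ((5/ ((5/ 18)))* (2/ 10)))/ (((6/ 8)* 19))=16426601/ 182780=89.87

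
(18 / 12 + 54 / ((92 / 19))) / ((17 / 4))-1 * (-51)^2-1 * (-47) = -997450 / 391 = -2551.02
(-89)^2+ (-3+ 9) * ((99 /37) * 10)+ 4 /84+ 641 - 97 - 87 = 6634483 /777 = 8538.59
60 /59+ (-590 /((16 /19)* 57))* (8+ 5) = -224825 /1416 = -158.77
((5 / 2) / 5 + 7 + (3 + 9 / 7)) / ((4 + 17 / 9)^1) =1485 / 742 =2.00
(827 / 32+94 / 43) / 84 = 38569 / 115584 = 0.33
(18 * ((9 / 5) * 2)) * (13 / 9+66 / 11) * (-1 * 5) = -2412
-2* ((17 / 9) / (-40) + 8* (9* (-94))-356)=14248.09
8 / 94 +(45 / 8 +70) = 28467 / 376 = 75.71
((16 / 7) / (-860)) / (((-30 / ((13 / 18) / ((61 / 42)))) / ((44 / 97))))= 1144 / 57246975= 0.00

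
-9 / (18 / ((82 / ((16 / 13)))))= -33.31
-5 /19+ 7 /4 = 113 /76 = 1.49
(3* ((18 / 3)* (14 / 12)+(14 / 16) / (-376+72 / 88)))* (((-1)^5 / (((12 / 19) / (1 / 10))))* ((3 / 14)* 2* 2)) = -376257 / 132064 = -2.85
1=1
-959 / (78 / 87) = -27811 / 26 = -1069.65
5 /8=0.62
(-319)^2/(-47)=-101761/47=-2165.13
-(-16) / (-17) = -16 / 17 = -0.94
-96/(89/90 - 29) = 8640/2521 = 3.43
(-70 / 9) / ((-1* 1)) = 70 / 9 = 7.78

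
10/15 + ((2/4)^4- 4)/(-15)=223/240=0.93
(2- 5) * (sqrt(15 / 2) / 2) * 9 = -27 * sqrt(30) / 4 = -36.97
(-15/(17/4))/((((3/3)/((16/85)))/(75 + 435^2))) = -36345600/289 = -125763.32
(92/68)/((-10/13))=-299/170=-1.76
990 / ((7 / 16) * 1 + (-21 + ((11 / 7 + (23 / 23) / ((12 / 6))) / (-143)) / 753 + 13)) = -2387889504 / 18240869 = -130.91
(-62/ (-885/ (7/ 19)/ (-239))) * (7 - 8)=103726/ 16815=6.17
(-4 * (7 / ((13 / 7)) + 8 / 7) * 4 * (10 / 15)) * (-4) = 19072 / 91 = 209.58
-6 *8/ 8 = -6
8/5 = 1.60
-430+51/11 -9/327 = -510044/1199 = -425.39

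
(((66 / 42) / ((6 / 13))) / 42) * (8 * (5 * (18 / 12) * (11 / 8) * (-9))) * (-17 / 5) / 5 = 80223 / 1960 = 40.93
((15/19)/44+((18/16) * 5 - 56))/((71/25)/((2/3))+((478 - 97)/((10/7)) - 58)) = -2104925/8901728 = -0.24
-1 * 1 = -1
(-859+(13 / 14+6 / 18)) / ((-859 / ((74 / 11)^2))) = 8966950 / 198429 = 45.19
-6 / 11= -0.55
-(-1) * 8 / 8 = 1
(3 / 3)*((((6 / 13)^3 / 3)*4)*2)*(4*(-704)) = -1622016 / 2197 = -738.29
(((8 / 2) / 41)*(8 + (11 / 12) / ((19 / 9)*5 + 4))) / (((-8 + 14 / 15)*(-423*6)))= 0.00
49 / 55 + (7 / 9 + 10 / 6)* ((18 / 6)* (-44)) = -53093 / 165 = -321.78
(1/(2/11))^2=121/4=30.25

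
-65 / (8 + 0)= -65 / 8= -8.12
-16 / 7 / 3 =-16 / 21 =-0.76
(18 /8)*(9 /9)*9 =81 /4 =20.25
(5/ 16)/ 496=5/ 7936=0.00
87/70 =1.24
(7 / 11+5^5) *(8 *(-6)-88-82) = -7495276 / 11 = -681388.73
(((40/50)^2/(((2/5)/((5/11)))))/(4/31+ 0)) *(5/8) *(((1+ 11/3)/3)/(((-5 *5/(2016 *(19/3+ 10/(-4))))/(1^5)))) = -279496/165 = -1693.92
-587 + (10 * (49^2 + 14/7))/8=9667/4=2416.75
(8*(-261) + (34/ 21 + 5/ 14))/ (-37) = 87613/ 1554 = 56.38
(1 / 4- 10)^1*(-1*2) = 39 / 2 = 19.50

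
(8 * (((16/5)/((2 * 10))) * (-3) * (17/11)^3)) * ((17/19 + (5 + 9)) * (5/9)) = -117.29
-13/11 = -1.18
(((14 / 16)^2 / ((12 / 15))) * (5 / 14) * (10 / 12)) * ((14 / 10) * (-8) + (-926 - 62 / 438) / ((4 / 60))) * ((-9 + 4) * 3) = 4440373875 / 74752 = 59401.41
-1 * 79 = -79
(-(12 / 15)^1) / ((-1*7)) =4 / 35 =0.11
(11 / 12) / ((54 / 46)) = 253 / 324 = 0.78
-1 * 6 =-6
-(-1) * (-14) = -14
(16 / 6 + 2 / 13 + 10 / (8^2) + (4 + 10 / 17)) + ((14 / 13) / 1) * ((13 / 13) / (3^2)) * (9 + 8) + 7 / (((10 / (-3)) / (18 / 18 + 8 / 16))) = 2052389 / 318240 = 6.45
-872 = -872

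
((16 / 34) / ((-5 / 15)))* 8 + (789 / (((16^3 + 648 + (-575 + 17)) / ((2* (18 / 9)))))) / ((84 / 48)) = -2705688 / 249067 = -10.86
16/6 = 2.67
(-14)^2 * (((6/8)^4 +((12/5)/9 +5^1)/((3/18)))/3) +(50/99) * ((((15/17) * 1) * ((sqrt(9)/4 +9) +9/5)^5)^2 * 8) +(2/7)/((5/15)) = 825936036576941162161711/6214656000000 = 132901328179.22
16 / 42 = 8 / 21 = 0.38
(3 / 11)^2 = 9 / 121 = 0.07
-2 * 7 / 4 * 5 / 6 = -35 / 12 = -2.92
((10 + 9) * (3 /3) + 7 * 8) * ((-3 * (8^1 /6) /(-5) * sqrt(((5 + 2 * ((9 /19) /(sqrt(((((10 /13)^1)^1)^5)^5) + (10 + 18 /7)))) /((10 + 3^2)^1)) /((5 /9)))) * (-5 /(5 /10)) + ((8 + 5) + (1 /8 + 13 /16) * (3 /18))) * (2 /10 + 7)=-1296 * sqrt(1662500000000000 * sqrt(130) + 6425495386354647395) /(19 * sqrt(875000000000 * sqrt(130) + 3331626172514783)) + 56835 /8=4108.89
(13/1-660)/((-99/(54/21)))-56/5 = 2158/385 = 5.61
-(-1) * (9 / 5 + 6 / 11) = 129 / 55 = 2.35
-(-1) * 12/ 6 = 2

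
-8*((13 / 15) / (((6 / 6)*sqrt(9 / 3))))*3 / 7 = -1.72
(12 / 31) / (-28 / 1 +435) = 12 / 12617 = 0.00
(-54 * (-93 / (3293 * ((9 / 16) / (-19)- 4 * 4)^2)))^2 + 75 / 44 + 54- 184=-3137908306359882893591839 / 24458459413713727292836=-128.30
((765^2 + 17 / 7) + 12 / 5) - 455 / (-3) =61465057 / 105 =585381.50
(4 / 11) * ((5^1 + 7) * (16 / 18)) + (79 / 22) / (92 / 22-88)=233425 / 60852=3.84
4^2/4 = 4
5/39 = 0.13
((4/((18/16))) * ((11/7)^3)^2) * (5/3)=283449760/3176523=89.23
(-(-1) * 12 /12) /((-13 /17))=-17 /13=-1.31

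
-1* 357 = -357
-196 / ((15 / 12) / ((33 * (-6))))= 155232 / 5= 31046.40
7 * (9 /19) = 63 /19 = 3.32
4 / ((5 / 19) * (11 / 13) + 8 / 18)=8892 / 1483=6.00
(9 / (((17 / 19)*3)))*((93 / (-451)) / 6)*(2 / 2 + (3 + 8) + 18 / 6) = -26505 / 15334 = -1.73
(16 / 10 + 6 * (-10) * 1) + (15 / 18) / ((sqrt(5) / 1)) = -292 / 5 + sqrt(5) / 6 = -58.03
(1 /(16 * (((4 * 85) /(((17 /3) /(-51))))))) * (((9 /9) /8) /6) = -1 /2350080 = -0.00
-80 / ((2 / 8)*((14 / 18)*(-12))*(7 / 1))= 240 / 49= 4.90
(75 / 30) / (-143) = -5 / 286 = -0.02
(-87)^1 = -87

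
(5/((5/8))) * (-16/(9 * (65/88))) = -11264/585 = -19.25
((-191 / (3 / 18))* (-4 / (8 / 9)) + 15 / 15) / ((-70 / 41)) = -105739 / 35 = -3021.11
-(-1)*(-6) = -6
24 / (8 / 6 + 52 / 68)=1224 / 107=11.44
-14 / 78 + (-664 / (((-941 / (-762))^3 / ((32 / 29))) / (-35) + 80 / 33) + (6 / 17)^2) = -40802941385242040359 / 145945086333414771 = -279.58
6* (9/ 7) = 7.71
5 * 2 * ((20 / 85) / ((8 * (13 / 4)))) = 20 / 221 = 0.09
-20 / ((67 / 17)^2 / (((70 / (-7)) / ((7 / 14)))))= 25.75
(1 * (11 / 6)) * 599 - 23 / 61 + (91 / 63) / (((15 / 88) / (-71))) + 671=19222637 / 16470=1167.13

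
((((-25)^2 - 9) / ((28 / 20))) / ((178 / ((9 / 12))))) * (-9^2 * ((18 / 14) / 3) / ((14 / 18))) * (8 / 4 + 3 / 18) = -1563705 / 8722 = -179.28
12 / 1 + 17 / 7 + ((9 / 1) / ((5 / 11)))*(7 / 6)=2627 / 70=37.53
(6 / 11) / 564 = 1 / 1034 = 0.00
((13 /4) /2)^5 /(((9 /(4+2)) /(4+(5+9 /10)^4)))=4513943037773 /491520000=9183.64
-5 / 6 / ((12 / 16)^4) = -640 / 243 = -2.63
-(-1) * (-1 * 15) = -15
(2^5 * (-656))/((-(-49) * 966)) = -0.44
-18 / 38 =-9 / 19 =-0.47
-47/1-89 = -136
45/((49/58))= 2610/49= 53.27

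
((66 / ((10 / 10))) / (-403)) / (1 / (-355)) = 23430 / 403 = 58.14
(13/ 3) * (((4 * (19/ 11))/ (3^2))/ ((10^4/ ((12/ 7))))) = 247/ 433125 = 0.00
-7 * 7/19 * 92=-4508/19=-237.26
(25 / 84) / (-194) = -25 / 16296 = -0.00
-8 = -8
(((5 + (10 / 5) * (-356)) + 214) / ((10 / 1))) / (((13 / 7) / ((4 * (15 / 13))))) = -20706 / 169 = -122.52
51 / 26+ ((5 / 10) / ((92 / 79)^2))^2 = 7813559245 / 3725243392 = 2.10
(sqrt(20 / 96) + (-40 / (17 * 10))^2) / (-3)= -sqrt(30) / 36- 16 / 867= -0.17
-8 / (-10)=0.80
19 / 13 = 1.46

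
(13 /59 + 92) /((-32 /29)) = -157789 /1888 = -83.57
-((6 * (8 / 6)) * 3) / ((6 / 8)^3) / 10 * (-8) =2048 / 45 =45.51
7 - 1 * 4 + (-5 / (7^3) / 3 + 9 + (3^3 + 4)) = 44242 / 1029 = 43.00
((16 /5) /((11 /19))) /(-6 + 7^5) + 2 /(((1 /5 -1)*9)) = -4614803 /16632990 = -0.28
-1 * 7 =-7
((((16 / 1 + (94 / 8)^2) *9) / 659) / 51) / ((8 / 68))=7395 / 21088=0.35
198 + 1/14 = 2773/14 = 198.07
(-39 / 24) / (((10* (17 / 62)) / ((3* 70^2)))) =-296205 / 34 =-8711.91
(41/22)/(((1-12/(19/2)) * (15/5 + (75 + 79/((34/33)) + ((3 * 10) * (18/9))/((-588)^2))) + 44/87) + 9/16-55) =-7376774776/374595308263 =-0.02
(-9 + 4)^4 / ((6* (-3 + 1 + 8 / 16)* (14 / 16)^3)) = -320000 / 3087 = -103.66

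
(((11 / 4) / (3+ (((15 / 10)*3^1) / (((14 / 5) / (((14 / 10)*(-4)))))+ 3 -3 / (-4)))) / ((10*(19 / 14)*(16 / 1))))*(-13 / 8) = 1001 / 109440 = 0.01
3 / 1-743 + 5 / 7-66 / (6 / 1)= -5252 / 7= -750.29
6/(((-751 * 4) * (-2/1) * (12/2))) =1/6008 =0.00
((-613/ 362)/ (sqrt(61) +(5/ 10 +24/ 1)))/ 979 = -30037/ 382218243 +1226 * sqrt(61)/ 382218243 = -0.00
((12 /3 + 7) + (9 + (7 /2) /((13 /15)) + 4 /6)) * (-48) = -1185.85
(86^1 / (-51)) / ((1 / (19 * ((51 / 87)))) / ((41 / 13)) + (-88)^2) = -66994 / 307662507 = -0.00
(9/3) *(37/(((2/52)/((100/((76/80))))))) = 5772000/19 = 303789.47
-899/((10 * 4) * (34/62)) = -27869/680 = -40.98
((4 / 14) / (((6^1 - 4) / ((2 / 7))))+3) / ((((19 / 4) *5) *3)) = 596 / 13965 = 0.04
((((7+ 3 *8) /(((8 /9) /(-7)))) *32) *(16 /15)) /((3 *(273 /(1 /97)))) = -1984 /18915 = -0.10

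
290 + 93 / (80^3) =148480093 / 512000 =290.00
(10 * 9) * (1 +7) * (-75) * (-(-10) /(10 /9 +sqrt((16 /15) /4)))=-30375000 /49 +3645000 * sqrt(15) /49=-331795.42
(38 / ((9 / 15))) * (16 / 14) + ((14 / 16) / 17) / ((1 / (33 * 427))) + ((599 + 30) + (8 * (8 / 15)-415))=14507333 / 14280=1015.92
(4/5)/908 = 1/1135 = 0.00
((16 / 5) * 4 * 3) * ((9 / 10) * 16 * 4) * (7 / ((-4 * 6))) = -16128 / 25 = -645.12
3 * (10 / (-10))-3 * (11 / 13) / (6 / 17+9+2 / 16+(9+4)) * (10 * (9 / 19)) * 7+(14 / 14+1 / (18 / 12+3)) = -12509408 / 2265237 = -5.52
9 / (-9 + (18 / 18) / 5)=-45 / 44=-1.02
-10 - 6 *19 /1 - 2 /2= -125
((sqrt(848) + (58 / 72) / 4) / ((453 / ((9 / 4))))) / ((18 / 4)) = 29 / 130464 + 2 * sqrt(53) / 453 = 0.03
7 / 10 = 0.70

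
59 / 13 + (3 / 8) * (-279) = -10409 / 104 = -100.09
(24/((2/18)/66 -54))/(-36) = 396/32075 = 0.01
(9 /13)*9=81 /13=6.23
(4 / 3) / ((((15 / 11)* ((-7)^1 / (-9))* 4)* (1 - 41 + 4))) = -11 / 1260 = -0.01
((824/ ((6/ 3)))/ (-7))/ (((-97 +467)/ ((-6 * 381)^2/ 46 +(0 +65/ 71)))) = -38216554118/ 2114735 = -18071.56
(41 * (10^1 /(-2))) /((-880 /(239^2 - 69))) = 584783 /44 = 13290.52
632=632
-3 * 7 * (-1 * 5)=105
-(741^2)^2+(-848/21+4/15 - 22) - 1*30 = -301489944653.11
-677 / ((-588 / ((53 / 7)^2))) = 1901693 / 28812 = 66.00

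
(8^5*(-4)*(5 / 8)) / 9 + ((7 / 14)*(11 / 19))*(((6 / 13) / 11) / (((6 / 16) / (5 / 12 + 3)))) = -20233994 / 2223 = -9102.11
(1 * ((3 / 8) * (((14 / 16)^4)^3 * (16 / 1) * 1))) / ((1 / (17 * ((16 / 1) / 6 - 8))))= -235301882417 / 2147483648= -109.57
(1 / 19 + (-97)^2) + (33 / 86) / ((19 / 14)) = 7687427 / 817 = 9409.34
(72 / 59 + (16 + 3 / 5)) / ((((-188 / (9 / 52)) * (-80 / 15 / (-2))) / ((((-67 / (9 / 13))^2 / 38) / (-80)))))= 306782749 / 16185446400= 0.02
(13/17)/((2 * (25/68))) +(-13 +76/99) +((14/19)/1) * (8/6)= -480119/47025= -10.21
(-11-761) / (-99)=772 / 99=7.80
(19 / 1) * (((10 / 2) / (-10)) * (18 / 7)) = -171 / 7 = -24.43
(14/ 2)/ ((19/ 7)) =49/ 19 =2.58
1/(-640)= -1/640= -0.00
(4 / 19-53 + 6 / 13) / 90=-2585 / 4446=-0.58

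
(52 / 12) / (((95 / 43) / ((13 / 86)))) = 0.30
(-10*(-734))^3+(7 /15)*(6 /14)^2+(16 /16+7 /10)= 5536256656025 /14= 395446904001.79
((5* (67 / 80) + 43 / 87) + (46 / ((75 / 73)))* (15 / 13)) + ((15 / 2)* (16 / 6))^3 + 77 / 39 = 729116581 / 90480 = 8058.32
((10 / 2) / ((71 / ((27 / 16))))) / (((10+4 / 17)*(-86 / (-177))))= 0.02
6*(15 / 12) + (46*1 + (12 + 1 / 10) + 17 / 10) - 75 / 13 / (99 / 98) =264217 / 4290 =61.59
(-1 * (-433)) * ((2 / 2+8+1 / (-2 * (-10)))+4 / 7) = 583251 / 140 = 4166.08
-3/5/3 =-1/5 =-0.20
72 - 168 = -96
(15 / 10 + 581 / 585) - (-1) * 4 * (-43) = -198323 / 1170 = -169.51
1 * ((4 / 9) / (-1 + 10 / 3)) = 4 / 21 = 0.19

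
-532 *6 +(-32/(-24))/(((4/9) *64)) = -204285/64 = -3191.95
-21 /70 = -3 /10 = -0.30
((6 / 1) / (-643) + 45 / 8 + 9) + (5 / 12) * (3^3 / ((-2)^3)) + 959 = 20004181 / 20576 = 972.21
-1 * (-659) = 659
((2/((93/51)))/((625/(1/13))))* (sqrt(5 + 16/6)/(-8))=-17* sqrt(69)/3022500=-0.00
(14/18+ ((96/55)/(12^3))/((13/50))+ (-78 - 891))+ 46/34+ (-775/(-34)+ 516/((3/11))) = 41479465/43758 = 947.93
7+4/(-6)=19/3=6.33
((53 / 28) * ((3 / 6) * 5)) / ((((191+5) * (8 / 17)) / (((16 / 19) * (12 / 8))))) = 13515 / 208544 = 0.06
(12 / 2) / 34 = 3 / 17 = 0.18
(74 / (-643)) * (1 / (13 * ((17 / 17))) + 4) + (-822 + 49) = -6465429 / 8359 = -773.47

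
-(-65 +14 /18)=578 /9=64.22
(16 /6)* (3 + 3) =16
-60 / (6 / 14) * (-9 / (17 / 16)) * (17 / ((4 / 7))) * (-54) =-1905120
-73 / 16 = -4.56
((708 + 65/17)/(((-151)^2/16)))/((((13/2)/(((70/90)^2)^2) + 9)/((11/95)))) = 10227184352/4732239587265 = 0.00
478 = 478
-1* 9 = -9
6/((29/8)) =48/29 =1.66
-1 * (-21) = 21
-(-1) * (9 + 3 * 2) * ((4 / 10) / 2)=3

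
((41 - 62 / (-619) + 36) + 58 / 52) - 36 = 679417 / 16094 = 42.22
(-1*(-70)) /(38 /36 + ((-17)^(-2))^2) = 105236460 /1586917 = 66.32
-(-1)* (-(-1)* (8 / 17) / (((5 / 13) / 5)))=104 / 17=6.12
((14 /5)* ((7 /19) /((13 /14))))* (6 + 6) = 16464 /1235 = 13.33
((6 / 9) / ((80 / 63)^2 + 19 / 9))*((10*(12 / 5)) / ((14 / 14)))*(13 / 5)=825552 / 73895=11.17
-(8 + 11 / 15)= -131 / 15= -8.73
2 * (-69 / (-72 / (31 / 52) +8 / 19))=40641 / 35444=1.15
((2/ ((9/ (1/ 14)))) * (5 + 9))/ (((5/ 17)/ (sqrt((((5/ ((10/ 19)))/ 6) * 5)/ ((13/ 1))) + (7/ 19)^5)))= 571438/ 111424455 + 17 * sqrt(3705)/ 1755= 0.59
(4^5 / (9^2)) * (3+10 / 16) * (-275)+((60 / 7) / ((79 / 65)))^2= -310937817200 / 24770529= -12552.73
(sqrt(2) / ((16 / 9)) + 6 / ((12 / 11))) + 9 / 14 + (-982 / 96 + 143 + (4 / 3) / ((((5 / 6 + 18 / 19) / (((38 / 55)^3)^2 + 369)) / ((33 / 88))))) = 9*sqrt(2) / 16 + 9345998991525857 / 38531451750000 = 243.35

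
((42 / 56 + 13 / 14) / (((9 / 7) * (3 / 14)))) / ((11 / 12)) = 6.65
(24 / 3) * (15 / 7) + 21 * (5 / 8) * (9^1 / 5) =2283 / 56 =40.77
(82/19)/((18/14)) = 574/171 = 3.36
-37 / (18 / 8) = -148 / 9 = -16.44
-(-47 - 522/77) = 4141/77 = 53.78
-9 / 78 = -3 / 26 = -0.12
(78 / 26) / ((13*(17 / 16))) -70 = -15422 / 221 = -69.78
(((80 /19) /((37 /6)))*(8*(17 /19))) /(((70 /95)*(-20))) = -1632 /4921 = -0.33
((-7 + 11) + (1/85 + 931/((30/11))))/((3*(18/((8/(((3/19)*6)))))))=3346717/61965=54.01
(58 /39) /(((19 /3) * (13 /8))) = 0.14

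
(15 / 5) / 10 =3 / 10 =0.30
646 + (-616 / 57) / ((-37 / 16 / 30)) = 552698 / 703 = 786.20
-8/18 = -4/9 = -0.44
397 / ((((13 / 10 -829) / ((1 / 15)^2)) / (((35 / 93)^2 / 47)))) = -194530 / 30281627979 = -0.00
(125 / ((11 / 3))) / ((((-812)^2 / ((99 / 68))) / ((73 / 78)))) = 82125 / 1165720192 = 0.00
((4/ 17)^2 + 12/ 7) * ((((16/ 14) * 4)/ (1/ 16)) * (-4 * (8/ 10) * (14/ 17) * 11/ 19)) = -197.48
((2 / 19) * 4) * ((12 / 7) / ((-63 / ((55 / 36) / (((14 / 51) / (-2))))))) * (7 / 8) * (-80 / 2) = -37400 / 8379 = -4.46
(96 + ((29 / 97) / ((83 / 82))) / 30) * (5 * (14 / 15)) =162324806 / 362295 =448.05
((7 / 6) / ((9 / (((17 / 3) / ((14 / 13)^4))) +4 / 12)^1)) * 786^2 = 1049869857582 / 3597233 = 291854.84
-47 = -47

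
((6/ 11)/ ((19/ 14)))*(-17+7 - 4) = -5.63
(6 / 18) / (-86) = -1 / 258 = -0.00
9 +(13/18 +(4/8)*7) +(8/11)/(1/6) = 1741/99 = 17.59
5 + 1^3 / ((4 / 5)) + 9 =61 / 4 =15.25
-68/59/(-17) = 0.07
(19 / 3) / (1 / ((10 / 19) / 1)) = 10 / 3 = 3.33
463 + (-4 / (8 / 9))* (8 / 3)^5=-3883 / 27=-143.81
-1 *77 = -77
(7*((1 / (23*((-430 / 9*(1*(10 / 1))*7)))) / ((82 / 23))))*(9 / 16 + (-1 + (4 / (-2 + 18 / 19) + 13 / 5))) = 1179 / 28208000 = 0.00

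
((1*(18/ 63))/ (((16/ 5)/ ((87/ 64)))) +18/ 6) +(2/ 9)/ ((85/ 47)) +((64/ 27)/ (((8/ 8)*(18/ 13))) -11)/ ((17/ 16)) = -406963363/ 74027520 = -5.50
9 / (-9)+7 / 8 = -1 / 8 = -0.12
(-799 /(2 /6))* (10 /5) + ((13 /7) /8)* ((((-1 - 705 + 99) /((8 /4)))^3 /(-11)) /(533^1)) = -3687.09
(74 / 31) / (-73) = -74 / 2263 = -0.03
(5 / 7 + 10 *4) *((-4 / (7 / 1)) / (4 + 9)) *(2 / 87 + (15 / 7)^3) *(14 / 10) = -22367636 / 905177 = -24.71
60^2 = 3600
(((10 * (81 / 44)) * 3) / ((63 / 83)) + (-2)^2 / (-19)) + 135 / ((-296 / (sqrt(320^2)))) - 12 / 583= -421260185 / 5737886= -73.42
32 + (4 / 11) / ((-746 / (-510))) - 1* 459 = -1750961 / 4103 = -426.75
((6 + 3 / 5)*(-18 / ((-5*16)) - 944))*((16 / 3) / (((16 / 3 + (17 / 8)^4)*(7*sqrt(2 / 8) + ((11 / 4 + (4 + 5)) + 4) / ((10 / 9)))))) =-11663376384 / 159629995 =-73.07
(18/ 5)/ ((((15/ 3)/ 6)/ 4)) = 432/ 25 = 17.28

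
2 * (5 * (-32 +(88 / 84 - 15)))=-9650 / 21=-459.52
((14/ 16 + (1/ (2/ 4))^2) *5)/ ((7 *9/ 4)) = 65/ 42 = 1.55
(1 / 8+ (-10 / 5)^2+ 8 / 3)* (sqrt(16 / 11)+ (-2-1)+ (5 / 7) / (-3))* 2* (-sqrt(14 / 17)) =-163* sqrt(2618) / 561+ 163* sqrt(238) / 63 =25.05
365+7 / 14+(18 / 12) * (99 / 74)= 54391 / 148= 367.51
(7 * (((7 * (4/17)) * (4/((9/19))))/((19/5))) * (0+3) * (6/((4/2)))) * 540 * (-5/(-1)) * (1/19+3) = 613872000/323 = 1900532.51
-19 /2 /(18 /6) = -19 /6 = -3.17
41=41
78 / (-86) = -0.91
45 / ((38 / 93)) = 4185 / 38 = 110.13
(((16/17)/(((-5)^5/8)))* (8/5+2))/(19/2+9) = -4608/9828125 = -0.00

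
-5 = -5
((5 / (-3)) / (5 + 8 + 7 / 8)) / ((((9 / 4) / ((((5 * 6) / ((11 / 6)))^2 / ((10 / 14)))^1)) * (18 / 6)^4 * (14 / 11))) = -6400 / 32967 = -0.19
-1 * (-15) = 15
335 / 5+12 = 79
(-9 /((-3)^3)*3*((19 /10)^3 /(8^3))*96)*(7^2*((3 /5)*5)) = 3024819 /16000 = 189.05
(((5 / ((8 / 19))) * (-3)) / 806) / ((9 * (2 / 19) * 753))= -1805 / 29132064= -0.00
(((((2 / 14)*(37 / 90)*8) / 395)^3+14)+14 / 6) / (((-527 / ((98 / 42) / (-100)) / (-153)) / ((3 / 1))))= -31462829267913667 / 94785977376562500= -0.33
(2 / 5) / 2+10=51 / 5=10.20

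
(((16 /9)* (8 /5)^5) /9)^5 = 39614081257132168796771975168 /1039142728149890899658203125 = 38.12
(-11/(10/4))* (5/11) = -2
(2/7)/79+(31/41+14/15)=575797/340095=1.69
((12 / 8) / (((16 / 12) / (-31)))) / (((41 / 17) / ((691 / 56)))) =-3277413 / 18368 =-178.43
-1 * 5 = -5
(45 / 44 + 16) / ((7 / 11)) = 107 / 4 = 26.75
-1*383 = -383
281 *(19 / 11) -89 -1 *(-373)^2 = -1526059 / 11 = -138732.64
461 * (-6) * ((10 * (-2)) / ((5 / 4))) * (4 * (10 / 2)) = 885120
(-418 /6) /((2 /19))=-3971 /6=-661.83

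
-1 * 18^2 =-324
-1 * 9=-9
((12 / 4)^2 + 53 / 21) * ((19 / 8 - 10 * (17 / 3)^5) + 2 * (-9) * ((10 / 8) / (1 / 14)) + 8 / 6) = -13817439031 / 20412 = -676927.25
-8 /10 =-4 /5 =-0.80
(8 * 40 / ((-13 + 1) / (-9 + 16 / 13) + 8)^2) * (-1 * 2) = -408040 / 58081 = -7.03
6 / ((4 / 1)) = 3 / 2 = 1.50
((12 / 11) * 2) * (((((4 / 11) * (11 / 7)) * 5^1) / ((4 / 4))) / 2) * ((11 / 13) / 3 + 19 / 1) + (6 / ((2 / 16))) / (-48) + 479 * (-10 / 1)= -4735631 / 1001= -4730.90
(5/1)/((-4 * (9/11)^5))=-805255/236196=-3.41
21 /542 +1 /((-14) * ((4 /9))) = -1851 /15176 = -0.12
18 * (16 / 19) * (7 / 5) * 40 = 848.84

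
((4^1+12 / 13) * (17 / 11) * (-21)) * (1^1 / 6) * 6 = -22848 / 143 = -159.78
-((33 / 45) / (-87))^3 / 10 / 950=1331 / 21113252437500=0.00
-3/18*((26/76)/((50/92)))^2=-89401/1353750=-0.07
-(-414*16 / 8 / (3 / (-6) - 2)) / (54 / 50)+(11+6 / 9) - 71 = -366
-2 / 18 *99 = -11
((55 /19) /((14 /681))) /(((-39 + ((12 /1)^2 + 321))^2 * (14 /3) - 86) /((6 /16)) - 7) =22473 /360397814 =0.00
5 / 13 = 0.38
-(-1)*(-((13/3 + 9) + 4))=-52/3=-17.33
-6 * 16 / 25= -96 / 25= -3.84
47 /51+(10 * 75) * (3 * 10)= 1147547 /51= 22500.92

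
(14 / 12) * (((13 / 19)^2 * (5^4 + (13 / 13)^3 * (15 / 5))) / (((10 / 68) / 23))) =290483284 / 5415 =53644.19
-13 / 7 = -1.86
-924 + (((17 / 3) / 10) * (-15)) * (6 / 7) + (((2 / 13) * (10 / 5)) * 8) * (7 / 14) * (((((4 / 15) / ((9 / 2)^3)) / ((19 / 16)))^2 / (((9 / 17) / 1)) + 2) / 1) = -32836902442601899 / 35353195789275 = -928.82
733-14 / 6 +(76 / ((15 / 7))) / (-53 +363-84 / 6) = 270391 / 370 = 730.79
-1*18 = -18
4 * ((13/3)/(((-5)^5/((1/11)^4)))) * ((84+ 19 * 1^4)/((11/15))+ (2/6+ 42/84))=-9698/181182375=-0.00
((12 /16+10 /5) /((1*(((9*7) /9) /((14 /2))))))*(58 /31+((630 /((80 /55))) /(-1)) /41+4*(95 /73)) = -9.59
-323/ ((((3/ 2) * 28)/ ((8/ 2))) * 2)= -323/ 21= -15.38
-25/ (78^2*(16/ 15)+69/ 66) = -0.00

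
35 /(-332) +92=30509 /332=91.89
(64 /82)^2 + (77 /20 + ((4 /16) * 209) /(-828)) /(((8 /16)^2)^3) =422728604 /1739835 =242.97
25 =25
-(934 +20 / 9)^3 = -820610058.68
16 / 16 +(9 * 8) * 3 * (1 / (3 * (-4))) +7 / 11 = -180 / 11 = -16.36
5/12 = 0.42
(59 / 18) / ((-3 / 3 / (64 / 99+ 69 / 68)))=-659797 / 121176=-5.44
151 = 151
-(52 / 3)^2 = -2704 / 9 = -300.44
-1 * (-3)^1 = 3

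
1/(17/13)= 13/17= 0.76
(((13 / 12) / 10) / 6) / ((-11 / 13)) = -169 / 7920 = -0.02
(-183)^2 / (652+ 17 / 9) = 301401 / 5885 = 51.22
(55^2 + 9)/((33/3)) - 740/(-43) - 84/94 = 6494428/22231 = 292.13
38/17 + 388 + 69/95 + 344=1186963/1615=734.96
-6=-6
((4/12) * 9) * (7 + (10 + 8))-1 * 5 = 70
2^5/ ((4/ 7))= 56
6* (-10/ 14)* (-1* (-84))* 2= -720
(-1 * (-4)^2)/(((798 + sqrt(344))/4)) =-12768/159115 + 32 * sqrt(86)/159115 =-0.08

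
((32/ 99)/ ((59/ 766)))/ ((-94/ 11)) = -12256/ 24957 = -0.49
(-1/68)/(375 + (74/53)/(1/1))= -53/1356532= -0.00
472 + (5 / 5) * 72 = 544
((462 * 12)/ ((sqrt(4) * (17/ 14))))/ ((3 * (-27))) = -4312/ 153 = -28.18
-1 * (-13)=13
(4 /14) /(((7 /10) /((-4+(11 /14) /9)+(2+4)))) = 2630 /3087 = 0.85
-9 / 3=-3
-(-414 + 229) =185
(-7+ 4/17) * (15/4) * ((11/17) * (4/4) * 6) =-56925/578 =-98.49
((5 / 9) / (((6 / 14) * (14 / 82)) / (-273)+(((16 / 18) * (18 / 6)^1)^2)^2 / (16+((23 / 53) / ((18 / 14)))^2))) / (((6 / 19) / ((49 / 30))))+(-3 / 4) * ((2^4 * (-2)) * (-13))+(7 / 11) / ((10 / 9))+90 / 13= -3018812638386336283 / 9943765963328340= -303.59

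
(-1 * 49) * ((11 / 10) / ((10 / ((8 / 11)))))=-98 / 25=-3.92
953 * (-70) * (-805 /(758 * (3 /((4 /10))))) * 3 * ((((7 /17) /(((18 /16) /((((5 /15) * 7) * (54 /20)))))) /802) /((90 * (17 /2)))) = 210510076 /1976486895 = 0.11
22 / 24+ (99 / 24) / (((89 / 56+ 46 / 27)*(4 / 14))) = 316723 / 59748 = 5.30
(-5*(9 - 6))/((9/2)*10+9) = -5/18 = -0.28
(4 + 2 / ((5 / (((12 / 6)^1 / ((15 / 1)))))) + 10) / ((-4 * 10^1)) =-527 / 1500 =-0.35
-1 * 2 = -2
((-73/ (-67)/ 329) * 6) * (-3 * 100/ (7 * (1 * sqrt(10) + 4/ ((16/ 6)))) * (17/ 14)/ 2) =3350700/ 33483317 - 2233800 * sqrt(10)/ 33483317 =-0.11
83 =83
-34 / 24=-17 / 12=-1.42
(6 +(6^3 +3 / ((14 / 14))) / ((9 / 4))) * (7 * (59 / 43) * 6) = 256060 / 43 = 5954.88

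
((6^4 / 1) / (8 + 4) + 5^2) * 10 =1330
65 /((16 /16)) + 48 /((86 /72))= 4523 /43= 105.19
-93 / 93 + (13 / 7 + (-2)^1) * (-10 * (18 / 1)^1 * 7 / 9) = 19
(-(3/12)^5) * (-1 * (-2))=-1/512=-0.00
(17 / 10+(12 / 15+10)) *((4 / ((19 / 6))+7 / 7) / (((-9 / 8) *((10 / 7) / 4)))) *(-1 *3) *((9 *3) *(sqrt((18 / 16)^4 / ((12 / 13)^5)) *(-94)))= -322763805 *sqrt(39) / 2432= -828807.28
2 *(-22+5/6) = -127/3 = -42.33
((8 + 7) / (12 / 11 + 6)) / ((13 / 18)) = 495 / 169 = 2.93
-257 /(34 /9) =-2313 /34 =-68.03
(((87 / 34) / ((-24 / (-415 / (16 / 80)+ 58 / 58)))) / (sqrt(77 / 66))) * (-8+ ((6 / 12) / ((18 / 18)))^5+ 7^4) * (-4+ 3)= -135464713 * sqrt(42) / 1792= -489906.07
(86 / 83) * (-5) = -430 / 83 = -5.18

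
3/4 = 0.75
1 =1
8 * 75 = 600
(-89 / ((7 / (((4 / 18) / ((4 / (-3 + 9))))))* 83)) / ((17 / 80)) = -7120 / 29631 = -0.24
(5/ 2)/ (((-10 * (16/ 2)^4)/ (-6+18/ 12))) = 9/ 32768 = 0.00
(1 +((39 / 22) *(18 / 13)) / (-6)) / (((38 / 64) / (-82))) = -17056 / 209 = -81.61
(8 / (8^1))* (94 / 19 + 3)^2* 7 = 442.12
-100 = -100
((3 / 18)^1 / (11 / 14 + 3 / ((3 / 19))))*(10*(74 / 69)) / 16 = 1295 / 229356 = 0.01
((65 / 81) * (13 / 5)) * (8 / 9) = 1352 / 729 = 1.85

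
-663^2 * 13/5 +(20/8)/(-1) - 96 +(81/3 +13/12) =-1142949.82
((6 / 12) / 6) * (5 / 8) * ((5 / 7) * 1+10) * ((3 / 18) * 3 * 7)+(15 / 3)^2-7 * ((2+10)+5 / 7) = -3971 / 64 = -62.05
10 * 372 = 3720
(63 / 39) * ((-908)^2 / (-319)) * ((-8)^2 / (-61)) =1108079616 / 252967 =4380.33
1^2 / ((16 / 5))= 5 / 16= 0.31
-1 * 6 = -6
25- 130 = -105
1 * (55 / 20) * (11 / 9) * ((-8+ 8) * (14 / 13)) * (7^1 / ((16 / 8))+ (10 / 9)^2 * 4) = 0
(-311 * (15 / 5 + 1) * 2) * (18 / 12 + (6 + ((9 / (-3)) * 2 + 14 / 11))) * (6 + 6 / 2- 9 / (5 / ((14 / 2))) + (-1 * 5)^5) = 1187053412 / 55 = 21582789.31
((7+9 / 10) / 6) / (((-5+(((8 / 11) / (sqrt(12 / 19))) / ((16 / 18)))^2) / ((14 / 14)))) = -9559 / 28605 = -0.33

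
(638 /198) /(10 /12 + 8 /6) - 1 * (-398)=15580 /39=399.49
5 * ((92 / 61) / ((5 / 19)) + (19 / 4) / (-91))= 630477 / 22204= 28.39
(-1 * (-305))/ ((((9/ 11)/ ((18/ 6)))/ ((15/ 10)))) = 1677.50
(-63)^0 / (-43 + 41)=-1 / 2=-0.50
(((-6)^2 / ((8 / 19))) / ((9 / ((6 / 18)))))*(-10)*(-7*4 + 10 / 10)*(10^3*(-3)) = -2565000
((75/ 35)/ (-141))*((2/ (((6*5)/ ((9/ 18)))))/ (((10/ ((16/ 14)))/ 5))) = -0.00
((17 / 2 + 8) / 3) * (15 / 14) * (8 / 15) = 22 / 7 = 3.14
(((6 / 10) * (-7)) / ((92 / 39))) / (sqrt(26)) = -63 * sqrt(26) / 920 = -0.35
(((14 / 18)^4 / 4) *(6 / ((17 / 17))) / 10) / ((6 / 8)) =2401 / 32805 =0.07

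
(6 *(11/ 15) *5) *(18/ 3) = 132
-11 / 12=-0.92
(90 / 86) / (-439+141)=-45 / 12814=-0.00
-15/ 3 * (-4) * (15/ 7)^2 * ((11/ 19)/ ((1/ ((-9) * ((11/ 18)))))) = -272250/ 931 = -292.43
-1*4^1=-4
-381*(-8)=3048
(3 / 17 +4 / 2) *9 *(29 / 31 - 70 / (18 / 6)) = -231213 / 527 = -438.73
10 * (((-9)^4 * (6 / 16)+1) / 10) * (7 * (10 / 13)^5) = 1722962500 / 371293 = 4640.44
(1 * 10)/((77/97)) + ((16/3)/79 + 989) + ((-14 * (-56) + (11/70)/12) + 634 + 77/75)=8835087923/3649800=2420.70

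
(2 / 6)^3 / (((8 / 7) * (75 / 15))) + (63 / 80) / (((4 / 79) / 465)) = 62486291 / 8640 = 7232.21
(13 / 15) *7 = 6.07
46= 46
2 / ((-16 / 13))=-13 / 8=-1.62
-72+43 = -29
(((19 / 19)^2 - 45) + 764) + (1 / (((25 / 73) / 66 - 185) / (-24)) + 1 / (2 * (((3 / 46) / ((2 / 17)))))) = 32775616862 / 45456555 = 721.03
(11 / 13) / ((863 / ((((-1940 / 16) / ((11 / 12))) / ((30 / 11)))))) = -1067 / 22438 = -0.05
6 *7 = 42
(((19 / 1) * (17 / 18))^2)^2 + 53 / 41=446271713609 / 4304016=103687.28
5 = 5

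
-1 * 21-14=-35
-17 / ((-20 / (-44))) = -187 / 5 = -37.40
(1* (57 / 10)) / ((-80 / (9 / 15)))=-171 / 4000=-0.04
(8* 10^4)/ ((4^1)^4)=625/ 2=312.50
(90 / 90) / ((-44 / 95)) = -95 / 44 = -2.16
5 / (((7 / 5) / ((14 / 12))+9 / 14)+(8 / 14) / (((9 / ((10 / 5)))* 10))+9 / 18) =225 / 106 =2.12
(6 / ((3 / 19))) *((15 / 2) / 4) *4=285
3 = 3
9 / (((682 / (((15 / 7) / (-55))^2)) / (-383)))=-31023 / 4043578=-0.01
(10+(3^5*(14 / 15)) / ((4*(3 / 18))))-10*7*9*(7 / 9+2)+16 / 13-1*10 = -91557 / 65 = -1408.57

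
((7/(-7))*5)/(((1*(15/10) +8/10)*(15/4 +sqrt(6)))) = -1000/989 +800*sqrt(6)/2967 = -0.35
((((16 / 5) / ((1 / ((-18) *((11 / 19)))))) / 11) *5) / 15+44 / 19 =124 / 95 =1.31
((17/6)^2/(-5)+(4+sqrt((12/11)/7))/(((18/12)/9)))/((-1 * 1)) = -4031/180 - 12 * sqrt(231)/77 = -24.76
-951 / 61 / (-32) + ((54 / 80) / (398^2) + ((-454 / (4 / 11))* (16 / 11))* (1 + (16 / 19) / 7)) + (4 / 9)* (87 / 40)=-2033.01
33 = 33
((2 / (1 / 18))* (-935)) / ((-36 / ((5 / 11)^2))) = 193.18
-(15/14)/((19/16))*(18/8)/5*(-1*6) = 2.44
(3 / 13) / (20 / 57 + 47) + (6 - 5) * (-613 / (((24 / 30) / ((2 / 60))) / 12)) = -21507989 / 70174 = -306.50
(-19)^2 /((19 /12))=228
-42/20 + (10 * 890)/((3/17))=1512937/30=50431.23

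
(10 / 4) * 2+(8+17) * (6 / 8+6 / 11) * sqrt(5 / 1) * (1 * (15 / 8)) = 5+21375 * sqrt(5) / 352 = 140.78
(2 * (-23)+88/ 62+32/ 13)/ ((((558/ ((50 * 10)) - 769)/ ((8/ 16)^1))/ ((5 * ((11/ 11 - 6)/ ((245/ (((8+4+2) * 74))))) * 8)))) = -12560760000/ 541550191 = -23.19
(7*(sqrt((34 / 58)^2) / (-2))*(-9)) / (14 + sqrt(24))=0.98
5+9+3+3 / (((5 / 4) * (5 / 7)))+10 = 759 / 25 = 30.36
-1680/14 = -120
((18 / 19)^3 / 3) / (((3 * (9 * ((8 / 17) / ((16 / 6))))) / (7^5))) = 999.75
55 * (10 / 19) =550 / 19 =28.95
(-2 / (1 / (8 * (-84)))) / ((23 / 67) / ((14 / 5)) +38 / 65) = 27314560 / 14373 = 1900.41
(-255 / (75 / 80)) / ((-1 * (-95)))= -272 / 95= -2.86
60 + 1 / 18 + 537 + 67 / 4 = 22097 / 36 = 613.81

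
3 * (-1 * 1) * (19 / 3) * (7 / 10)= -133 / 10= -13.30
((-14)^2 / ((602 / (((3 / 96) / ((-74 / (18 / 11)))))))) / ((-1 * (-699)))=-21 / 65243728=-0.00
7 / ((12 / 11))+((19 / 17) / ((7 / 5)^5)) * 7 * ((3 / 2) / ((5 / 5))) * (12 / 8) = 2373017 / 244902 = 9.69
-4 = -4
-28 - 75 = -103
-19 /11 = -1.73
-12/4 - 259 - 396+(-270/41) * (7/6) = -27293/41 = -665.68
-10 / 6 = -5 / 3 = -1.67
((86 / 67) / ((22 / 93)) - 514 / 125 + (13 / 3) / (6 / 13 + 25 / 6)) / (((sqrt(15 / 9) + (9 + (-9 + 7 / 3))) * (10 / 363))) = 51864000111 / 1027947500 - 7409142873 * sqrt(15) / 1027947500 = 22.54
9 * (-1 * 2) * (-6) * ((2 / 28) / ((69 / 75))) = 1350 / 161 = 8.39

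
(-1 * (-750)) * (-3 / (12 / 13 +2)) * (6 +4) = -146250 / 19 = -7697.37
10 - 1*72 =-62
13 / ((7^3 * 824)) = 13 / 282632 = 0.00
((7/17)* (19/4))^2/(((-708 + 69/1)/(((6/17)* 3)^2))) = -159201/23719964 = -0.01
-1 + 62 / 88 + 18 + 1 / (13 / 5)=10347 / 572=18.09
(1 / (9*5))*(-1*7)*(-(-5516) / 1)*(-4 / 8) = 429.02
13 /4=3.25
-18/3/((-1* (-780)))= -1/130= -0.01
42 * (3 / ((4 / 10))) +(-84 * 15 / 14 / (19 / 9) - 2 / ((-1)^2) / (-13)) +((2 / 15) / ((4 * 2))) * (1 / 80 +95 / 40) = 323149577 / 1185600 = 272.56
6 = 6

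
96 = 96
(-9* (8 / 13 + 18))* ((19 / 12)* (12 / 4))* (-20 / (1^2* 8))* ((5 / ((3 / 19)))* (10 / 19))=862125 / 26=33158.65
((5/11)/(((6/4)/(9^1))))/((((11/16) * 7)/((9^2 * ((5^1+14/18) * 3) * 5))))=3369600/847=3978.28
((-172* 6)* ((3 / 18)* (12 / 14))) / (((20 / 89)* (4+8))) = -3827 / 70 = -54.67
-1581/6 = -527/2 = -263.50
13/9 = 1.44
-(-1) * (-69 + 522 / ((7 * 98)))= -68.24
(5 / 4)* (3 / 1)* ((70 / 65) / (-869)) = -105 / 22594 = -0.00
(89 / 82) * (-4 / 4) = -89 / 82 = -1.09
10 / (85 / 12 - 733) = -120 / 8711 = -0.01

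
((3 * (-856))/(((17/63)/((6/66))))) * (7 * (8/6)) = -1509984/187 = -8074.78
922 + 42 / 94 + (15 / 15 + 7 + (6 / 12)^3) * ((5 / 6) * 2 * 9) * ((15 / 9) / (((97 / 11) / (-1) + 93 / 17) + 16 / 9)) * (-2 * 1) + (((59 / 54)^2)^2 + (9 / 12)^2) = 39041115852590 / 32995577367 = 1183.22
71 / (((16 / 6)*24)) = 71 / 64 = 1.11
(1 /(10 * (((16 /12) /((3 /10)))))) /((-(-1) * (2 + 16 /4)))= 3 /800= 0.00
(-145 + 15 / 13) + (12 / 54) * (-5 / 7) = -117940 / 819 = -144.00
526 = 526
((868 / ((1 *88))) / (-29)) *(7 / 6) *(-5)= 1.98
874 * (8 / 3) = 6992 / 3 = 2330.67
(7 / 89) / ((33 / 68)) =476 / 2937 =0.16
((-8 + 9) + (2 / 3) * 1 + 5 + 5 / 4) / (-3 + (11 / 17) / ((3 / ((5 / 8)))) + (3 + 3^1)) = 3230 / 1279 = 2.53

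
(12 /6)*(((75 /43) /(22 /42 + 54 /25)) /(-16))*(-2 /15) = 2625 /242348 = 0.01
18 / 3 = 6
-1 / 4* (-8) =2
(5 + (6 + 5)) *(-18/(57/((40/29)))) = -3840/551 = -6.97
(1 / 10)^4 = 1 / 10000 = 0.00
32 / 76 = 8 / 19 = 0.42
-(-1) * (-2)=-2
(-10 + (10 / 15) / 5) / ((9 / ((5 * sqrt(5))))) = -148 * sqrt(5) / 27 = -12.26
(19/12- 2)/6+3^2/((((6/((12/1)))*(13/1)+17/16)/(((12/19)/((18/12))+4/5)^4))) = 1827993260323/709597845000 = 2.58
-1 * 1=-1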